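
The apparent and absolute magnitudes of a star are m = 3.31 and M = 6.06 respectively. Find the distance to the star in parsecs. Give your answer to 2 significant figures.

d ≈ 2.8 pc

Distance modulus: m − M = 3.31 − (6.06) = -2.750
m − M = 5 log₁₀ d − 5
log₁₀ d = (m − M)/5 + 1 = 0.4500
d = 10^0.4500 = 2.818 pc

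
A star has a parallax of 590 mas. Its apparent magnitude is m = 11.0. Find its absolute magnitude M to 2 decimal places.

M ≈ 14.85

p = 590 mas = 0.590″ → d = 1/p = 1.695 pc
5 log₁₀(d/10 pc) = 5 log₁₀(1.695) − 5 = -3.854
M = m − 5 log₁₀(d/10) = 11.0 + 3.854 = 14.854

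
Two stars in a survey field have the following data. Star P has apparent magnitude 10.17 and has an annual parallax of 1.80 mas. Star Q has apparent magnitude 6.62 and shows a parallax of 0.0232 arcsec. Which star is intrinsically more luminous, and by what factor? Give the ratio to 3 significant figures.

Star P is more luminous, by a factor of 6.32.

Star P: p = 1.80 mas = 1.80×10^-3″ → d = 1/p = 555.6 pc
Star P: M = m − 5 log₁₀ d + 5 = 10.17 − 5·2.7447 + 5 = 1.446
Star Q: d = 1/p = 1/0.0232″ = 43.10 pc
Star Q: M = m − 5 log₁₀ d + 5 = 6.62 − 5·1.6345 + 5 = 3.447
ΔM = M_P − M_Q = 1.446 − (3.447) = -2.001; smaller M is more luminous → Star P.
L ratio = 10^(0.4 |ΔM|) = 10^0.800 = 6.316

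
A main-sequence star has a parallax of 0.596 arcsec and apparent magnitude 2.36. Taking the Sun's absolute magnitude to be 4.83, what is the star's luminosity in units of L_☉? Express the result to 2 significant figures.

d = 1/p = 1/0.596″ = 1.678 pc
M = m − 5 log₁₀ d + 5 = 2.36 − 5·0.2248 + 5 = 6.236
M − M_☉ = 6.236 − 4.83 = 1.406
L/L_☉ = 10^(−0.4 × 1.406) = 0.2738

L/L_☉ ≈ 0.27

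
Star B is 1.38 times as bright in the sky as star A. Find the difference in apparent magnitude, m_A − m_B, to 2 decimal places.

Pogson: Δm = −2.5 log₁₀(ratio) = −2.5 log₁₀(1.38) = −2.5 × 0.1399 = -0.350
Star B is brighter so has the smaller magnitude: m_A − m_B is positive.

m_A − m_B ≈ 0.35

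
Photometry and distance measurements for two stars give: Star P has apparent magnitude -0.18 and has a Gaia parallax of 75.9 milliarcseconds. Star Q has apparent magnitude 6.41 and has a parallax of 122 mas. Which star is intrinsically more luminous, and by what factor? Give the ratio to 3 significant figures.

Star P is more luminous, by a factor of 1120.

Star P: p = 75.9 mas = 0.0759″ → d = 1/p = 13.18 pc
Star P: M = m − 5 log₁₀ d + 5 = -0.18 − 5·1.1198 + 5 = -0.779
Star Q: p = 122 mas = 0.122″ → d = 1/p = 8.197 pc
Star Q: M = m − 5 log₁₀ d + 5 = 6.41 − 5·0.9136 + 5 = 6.842
ΔM = M_P − M_Q = -0.779 − (6.842) = -7.621; smaller M is more luminous → Star P.
L ratio = 10^(0.4 |ΔM|) = 10^3.048 = 1117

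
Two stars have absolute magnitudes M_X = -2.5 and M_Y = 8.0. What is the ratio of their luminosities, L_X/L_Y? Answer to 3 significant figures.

L_X/L_Y ≈ 15800

ΔM = M_X − M_Y = -10.5
L_X/L_Y = 10^(−0.4 ΔM) = 10^4.200 = 15850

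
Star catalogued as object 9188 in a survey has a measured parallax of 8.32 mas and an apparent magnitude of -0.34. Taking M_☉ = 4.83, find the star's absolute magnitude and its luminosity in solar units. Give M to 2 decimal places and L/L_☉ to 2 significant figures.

M ≈ -5.74; L/L_☉ ≈ 17000

d = 1/p = 1000/8.32 mas = 120.2 pc
M = m − 5 log₁₀ d + 5 = -0.34 − 5·2.0799 + 5 = -5.739
M − M_☉ = -5.739 − 4.83 = -10.569
L/L_☉ = 10^(−0.4 × -10.569) = 16890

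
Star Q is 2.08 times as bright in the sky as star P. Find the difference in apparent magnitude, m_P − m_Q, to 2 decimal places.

m_P − m_Q ≈ 0.80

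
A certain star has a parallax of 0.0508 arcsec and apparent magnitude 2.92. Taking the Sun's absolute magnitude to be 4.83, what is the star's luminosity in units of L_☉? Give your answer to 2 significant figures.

L/L_☉ ≈ 23

d = 1/p = 1/0.0508″ = 19.69 pc
M = m − 5 log₁₀ d + 5 = 2.92 − 5·1.2941 + 5 = 1.449
M − M_☉ = 1.449 − 4.83 = -3.381
L/L_☉ = 10^(−0.4 × -3.381) = 22.50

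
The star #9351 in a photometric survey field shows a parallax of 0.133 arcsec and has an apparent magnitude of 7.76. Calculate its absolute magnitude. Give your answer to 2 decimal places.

M ≈ 8.38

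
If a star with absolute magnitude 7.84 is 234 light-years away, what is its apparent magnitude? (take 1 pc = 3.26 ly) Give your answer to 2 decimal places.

d = 234 ly / 3.26 = 71.78 pc
m = M + 5 log₁₀ d − 5 = 7.84 + 5·1.8560 − 5 = 12.120

m ≈ 12.12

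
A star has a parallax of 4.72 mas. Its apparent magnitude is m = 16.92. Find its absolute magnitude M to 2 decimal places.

M ≈ 10.29

p = 4.72 mas = 4.72×10^-3″ → d = 1/p = 211.9 pc
5 log₁₀(d/10 pc) = 5 log₁₀(211.9) − 5 = 6.630
M = m − 5 log₁₀(d/10) = 16.92 − 6.630 = 10.290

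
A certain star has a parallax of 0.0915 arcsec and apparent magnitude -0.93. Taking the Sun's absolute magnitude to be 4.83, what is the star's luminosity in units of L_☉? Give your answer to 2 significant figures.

L/L_☉ ≈ 240

d = 1/p = 1/0.0915″ = 10.93 pc
M = m − 5 log₁₀ d + 5 = -0.93 − 5·1.0386 + 5 = -1.123
M − M_☉ = -1.123 − 4.83 = -5.953
L/L_☉ = 10^(−0.4 × -5.953) = 240.5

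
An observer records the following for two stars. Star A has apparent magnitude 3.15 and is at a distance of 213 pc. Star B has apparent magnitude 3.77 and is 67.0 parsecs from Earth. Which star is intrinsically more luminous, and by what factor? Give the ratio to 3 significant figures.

Star A is more luminous, by a factor of 17.9.

Star A: M = m − 5 log₁₀ d + 5 = 3.15 − 5·2.3284 + 5 = -3.492
Star B: M = m − 5 log₁₀ d + 5 = 3.77 − 5·1.8261 + 5 = -0.360
ΔM = M_A − M_B = -3.492 − (-0.360) = -3.132; smaller M is more luminous → Star A.
L ratio = 10^(0.4 |ΔM|) = 10^1.253 = 17.89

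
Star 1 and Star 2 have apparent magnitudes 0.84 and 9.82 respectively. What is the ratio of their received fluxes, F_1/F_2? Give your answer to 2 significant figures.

Δm = 0.84 − (9.82) = -8.98
Flux ratio = 10^(−0.4 Δm) = 10^(−0.4 × -8.98) = 10^3.592 = 3908

F_1/F_2 ≈ 3900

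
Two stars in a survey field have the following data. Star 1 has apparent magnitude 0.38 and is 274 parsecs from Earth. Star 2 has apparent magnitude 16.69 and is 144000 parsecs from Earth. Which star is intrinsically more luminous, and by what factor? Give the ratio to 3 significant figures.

Star 1 is more luminous, by a factor of 12.1.

Star 1: M = m − 5 log₁₀ d + 5 = 0.38 − 5·2.4378 + 5 = -6.809
Star 2: M = m − 5 log₁₀ d + 5 = 16.69 − 5·5.1584 + 5 = -4.102
ΔM = M_1 − M_2 = -6.809 − (-4.102) = -2.707; smaller M is more luminous → Star 1.
L ratio = 10^(0.4 |ΔM|) = 10^1.083 = 12.10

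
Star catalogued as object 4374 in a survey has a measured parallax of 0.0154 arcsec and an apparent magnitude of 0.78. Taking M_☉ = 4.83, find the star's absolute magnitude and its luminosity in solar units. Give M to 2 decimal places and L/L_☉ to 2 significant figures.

M ≈ -3.28; L/L_☉ ≈ 1800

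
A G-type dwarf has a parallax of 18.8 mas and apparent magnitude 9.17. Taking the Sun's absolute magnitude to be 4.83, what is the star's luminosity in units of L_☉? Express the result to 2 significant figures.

d = 1/p = 1000/18.8 mas = 53.19 pc
M = m − 5 log₁₀ d + 5 = 9.17 − 5·1.7258 + 5 = 5.541
M − M_☉ = 5.541 − 4.83 = 0.711
L/L_☉ = 10^(−0.4 × 0.711) = 0.5196

L/L_☉ ≈ 0.52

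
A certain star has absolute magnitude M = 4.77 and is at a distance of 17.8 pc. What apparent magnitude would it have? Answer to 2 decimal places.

m ≈ 6.02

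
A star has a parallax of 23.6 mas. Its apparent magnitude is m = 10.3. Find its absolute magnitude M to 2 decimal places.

p = 23.6 mas = 0.0236″ → d = 1/p = 42.37 pc
5 log₁₀(d/10 pc) = 5 log₁₀(42.37) − 5 = 3.135
M = m − 5 log₁₀(d/10) = 10.3 − 3.135 = 7.165

M ≈ 7.16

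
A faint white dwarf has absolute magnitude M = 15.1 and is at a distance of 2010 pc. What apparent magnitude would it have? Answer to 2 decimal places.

m = M + 5 log₁₀ d − 5 = 15.1 + 5·3.3032 − 5 = 26.616

m ≈ 26.62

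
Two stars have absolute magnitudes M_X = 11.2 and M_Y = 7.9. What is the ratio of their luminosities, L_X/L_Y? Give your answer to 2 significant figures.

L_X/L_Y ≈ 0.048

ΔM = M_X − M_Y = 3.3
L_X/L_Y = 10^(−0.4 ΔM) = 10^-1.320 = 0.04786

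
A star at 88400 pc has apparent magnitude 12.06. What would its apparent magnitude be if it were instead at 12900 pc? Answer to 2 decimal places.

m ≈ 7.88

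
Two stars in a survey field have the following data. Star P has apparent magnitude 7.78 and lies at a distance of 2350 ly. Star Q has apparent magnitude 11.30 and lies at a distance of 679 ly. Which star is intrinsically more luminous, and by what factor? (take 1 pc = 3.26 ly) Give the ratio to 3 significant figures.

Star P is more luminous, by a factor of 306.

Star P: d = 2350 ly / 3.26 = 720.9 pc
Star P: M = m − 5 log₁₀ d + 5 = 7.78 − 5·2.8579 + 5 = -1.509
Star Q: d = 679 ly / 3.26 = 208.3 pc
Star Q: M = m − 5 log₁₀ d + 5 = 11.30 − 5·2.3187 + 5 = 4.707
ΔM = M_P − M_Q = -1.509 − (4.707) = -6.216; smaller M is more luminous → Star P.
L ratio = 10^(0.4 |ΔM|) = 10^2.486 = 306.5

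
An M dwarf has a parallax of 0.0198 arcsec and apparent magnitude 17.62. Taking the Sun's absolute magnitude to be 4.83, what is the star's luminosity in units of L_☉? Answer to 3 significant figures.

L/L_☉ ≈ 1.95×10^-4

d = 1/p = 1/0.0198″ = 50.51 pc
M = m − 5 log₁₀ d + 5 = 17.62 − 5·1.7033 + 5 = 14.103
M − M_☉ = 14.103 − 4.83 = 9.273
L/L_☉ = 10^(−0.4 × 9.273) = 1.953×10^-4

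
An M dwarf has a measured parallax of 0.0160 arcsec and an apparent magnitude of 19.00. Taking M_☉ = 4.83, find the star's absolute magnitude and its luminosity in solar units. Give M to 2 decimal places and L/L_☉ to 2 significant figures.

M ≈ 15.02; L/L_☉ ≈ 8.4×10^-5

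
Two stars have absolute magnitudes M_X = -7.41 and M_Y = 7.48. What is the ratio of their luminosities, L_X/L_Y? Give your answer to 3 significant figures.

ΔM = M_X − M_Y = -14.89
L_X/L_Y = 10^(−0.4 ΔM) = 10^5.956 = 903600

L_X/L_Y ≈ 904000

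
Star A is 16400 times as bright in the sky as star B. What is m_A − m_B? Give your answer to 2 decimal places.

m_A − m_B ≈ -10.54

Pogson: Δm = −2.5 log₁₀(ratio) = −2.5 log₁₀(16400) = −2.5 × 4.2148 = -10.537
Star A is brighter, so it has the smaller magnitude: the difference is negative.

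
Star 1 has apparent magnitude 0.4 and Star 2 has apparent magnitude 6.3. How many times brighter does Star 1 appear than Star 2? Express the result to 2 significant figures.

230

Magnitude difference = -5.9
Flux ratio = 10^(−0.4 Δm) = 10^(−0.4 × -5.9) = 10^2.360 = 229.1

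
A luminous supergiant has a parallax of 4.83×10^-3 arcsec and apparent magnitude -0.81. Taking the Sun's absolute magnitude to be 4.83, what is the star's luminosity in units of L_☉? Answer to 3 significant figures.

L/L_☉ ≈ 77300

d = 1/p = 1/4.83×10^-3″ = 207.0 pc
M = m − 5 log₁₀ d + 5 = -0.81 − 5·2.3161 + 5 = -7.390
M − M_☉ = -7.390 − 4.83 = -12.220
L/L_☉ = 10^(−0.4 × -12.220) = 77290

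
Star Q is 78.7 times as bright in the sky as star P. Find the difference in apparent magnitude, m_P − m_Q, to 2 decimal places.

Pogson: Δm = −2.5 log₁₀(ratio) = −2.5 log₁₀(78.7) = −2.5 × 1.8960 = -4.740
Star Q is brighter so has the smaller magnitude: m_P − m_Q is positive.

m_P − m_Q ≈ 4.74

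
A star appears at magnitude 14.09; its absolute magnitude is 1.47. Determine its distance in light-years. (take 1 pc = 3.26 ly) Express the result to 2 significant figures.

d ≈ 11000 ly

μ = m − M = 12.620
m − M = 5 log₁₀ d − 5
log₁₀ d = (m − M)/5 + 1 = 3.5240
d = 10^3.5240 = 3342 pc
= 10890 ly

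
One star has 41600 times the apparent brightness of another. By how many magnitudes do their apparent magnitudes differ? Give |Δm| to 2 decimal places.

|Δm| ≈ 11.55

Pogson: Δm = −2.5 log₁₀(ratio) = −2.5 log₁₀(41600) = −2.5 × 4.6191 = -11.548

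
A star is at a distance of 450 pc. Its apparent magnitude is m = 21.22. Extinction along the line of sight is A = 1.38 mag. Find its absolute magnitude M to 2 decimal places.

5 log₁₀(d/10 pc) = 5 log₁₀(450.0) − 5 = 8.266
M = m − 5 log₁₀(d/10) − A = 21.22 − 8.266 − 1.38 = 11.574

M ≈ 11.57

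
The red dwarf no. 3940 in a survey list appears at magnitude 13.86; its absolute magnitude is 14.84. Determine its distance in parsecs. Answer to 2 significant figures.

d ≈ 6.4 pc

μ = m − M = -0.980
m − M = 5 log₁₀ d − 5
log₁₀ d = (m − M)/5 + 1 = 0.8040
d = 10^0.8040 = 6.368 pc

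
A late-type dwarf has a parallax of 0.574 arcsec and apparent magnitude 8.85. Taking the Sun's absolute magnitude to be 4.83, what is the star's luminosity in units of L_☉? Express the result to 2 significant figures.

L/L_☉ ≈ 7.5×10^-4

d = 1/p = 1/0.574″ = 1.742 pc
M = m − 5 log₁₀ d + 5 = 8.85 − 5·0.2411 + 5 = 12.645
M − M_☉ = 12.645 − 4.83 = 7.815
L/L_☉ = 10^(−0.4 × 7.815) = 7.485×10^-4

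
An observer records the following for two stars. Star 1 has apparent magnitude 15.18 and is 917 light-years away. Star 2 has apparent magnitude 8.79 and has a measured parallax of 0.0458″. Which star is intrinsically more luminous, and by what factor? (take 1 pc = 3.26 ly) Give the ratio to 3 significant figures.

Star 2 is more luminous, by a factor of 2.17.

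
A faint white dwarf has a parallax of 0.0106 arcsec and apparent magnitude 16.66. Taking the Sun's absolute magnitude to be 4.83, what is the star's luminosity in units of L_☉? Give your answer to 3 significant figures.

L/L_☉ ≈ 1.65×10^-3

d = 1/p = 1/0.0106″ = 94.34 pc
M = m − 5 log₁₀ d + 5 = 16.66 − 5·1.9747 + 5 = 11.787
M − M_☉ = 11.787 − 4.83 = 6.957
L/L_☉ = 10^(−0.4 × 6.957) = 1.650×10^-3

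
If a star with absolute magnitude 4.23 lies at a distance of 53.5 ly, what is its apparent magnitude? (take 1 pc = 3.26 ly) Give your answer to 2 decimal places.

m ≈ 5.31

d = 53.5 ly / 3.26 = 16.41 pc
m = M + 5 log₁₀ d − 5 = 4.23 + 5·1.2151 − 5 = 5.306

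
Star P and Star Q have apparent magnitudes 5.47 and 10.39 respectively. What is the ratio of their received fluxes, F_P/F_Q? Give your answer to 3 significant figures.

Δm = 5.47 − (10.39) = -4.92
Flux ratio = 10^(−0.4 Δm) = 10^(−0.4 × -4.92) = 10^1.968 = 92.90

F_P/F_Q ≈ 92.9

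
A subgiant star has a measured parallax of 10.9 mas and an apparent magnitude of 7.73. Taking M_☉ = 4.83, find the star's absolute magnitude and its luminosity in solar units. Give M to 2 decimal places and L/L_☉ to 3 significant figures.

M ≈ 2.92; L/L_☉ ≈ 5.82

d = 1/p = 1000/10.9 mas = 91.74 pc
M = m − 5 log₁₀ d + 5 = 7.73 − 5·1.9626 + 5 = 2.917
M − M_☉ = 2.917 − 4.83 = -1.913
L/L_☉ = 10^(−0.4 × -1.913) = 5.823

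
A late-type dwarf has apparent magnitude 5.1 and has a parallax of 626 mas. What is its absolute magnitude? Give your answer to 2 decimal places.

p = 626 mas = 0.626″ → d = 1/p = 1.597 pc
5 log₁₀(d/10 pc) = 5 log₁₀(1.597) − 5 = -3.983
M = m − 5 log₁₀(d/10) = 5.1 + 3.983 = 9.083

M ≈ 9.08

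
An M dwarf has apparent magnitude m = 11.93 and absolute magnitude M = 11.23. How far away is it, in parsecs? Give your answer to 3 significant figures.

μ = m − M = 0.700
m − M = 5 log₁₀ d − 5
log₁₀ d = (m − M)/5 + 1 = 1.1400
d = 10^1.1400 = 13.80 pc

d ≈ 13.8 pc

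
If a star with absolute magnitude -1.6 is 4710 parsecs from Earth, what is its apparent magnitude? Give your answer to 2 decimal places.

m ≈ 11.77

m = M + 5 log₁₀ d − 5 = -1.6 + 5·3.6730 − 5 = 11.765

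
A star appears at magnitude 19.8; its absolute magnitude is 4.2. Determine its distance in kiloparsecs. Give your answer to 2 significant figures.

μ = m − M = 15.600
m − M = 5 log₁₀ d − 5
log₁₀ d = (m − M)/5 + 1 = 4.1200
d = 10^4.1200 = 13180 pc
= 13.18 kpc

d ≈ 13 kpc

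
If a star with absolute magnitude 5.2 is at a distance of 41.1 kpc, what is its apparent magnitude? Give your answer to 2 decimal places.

d = 41.1 kpc = 41100 pc
m = M + 5 log₁₀ d − 5 = 5.2 + 5·4.6138 − 5 = 23.269

m ≈ 23.27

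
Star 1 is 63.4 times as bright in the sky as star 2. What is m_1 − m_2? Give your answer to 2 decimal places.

m_1 − m_2 ≈ -4.51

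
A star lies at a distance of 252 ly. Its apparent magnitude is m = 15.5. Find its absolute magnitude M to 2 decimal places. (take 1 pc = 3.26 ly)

d = 252 ly / 3.26 = 77.30 pc
5 log₁₀(d/10 pc) = 5 log₁₀(77.30) − 5 = 4.441
M = m − 5 log₁₀(d/10) = 15.5 − 4.441 = 11.059

M ≈ 11.06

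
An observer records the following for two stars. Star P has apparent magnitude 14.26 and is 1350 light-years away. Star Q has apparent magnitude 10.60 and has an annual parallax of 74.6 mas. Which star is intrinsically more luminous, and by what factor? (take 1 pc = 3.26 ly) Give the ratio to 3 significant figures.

Star P is more luminous, by a factor of 32.8.

Star P: d = 1350 ly / 3.26 = 414.1 pc
Star P: M = m − 5 log₁₀ d + 5 = 14.26 − 5·2.6171 + 5 = 6.174
Star Q: p = 74.6 mas = 0.0746″ → d = 1/p = 13.40 pc
Star Q: M = m − 5 log₁₀ d + 5 = 10.60 − 5·1.1273 + 5 = 9.964
ΔM = M_P − M_Q = 6.174 − (9.964) = -3.789; smaller M is more luminous → Star P.
L ratio = 10^(0.4 |ΔM|) = 10^1.516 = 32.79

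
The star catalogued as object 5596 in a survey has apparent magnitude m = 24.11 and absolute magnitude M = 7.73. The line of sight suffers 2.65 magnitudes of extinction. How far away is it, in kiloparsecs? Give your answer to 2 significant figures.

d ≈ 5.6 kpc

m − M = 5 log₁₀(d/10 pc) + A  ⇒  24.11 − (7.73) − 2.65 = 5 log₁₀(d/10)
13.730 = 5 log₁₀(d/10)
log₁₀ d = (m − M − A)/5 + 1 = 3.7460
d = 10^3.7460 = 5572 pc
= 5.572 kpc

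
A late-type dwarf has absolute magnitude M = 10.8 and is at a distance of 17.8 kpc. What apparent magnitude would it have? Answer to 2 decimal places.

m ≈ 27.05

d = 17.8 kpc = 17800 pc
m = M + 5 log₁₀ d − 5 = 10.8 + 5·4.2504 − 5 = 27.052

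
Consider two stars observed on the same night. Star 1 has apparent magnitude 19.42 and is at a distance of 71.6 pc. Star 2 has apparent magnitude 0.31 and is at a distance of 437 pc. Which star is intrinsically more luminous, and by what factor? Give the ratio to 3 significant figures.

Star 1: M = m − 5 log₁₀ d + 5 = 19.42 − 5·1.8549 + 5 = 15.145
Star 2: M = m − 5 log₁₀ d + 5 = 0.31 − 5·2.6405 + 5 = -7.892
ΔM = M_1 − M_2 = 15.145 − (-7.892) = 23.038; smaller M is more luminous → Star 2.
L ratio = 10^(0.4 |ΔM|) = 10^9.215 = 1.641×10^9

Star 2 is more luminous, by a factor of 1.64×10^9.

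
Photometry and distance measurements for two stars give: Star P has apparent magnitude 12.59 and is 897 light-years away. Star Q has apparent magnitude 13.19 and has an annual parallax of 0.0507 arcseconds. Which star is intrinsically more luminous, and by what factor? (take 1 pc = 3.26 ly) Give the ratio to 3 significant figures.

Star P: d = 897 ly / 3.26 = 275.2 pc
Star P: M = m − 5 log₁₀ d + 5 = 12.59 − 5·2.4396 + 5 = 5.392
Star Q: d = 1/p = 1/0.0507″ = 19.72 pc
Star Q: M = m − 5 log₁₀ d + 5 = 13.19 − 5·1.2950 + 5 = 11.715
ΔM = M_P − M_Q = 5.392 − (11.715) = -6.323; smaller M is more luminous → Star P.
L ratio = 10^(0.4 |ΔM|) = 10^2.529 = 338.2

Star P is more luminous, by a factor of 338.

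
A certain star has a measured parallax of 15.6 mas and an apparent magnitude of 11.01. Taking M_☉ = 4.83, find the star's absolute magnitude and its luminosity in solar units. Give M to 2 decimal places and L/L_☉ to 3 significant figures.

d = 1/p = 1000/15.6 mas = 64.10 pc
M = m − 5 log₁₀ d + 5 = 11.01 − 5·1.8069 + 5 = 6.976
M − M_☉ = 6.976 − 4.83 = 2.146
L/L_☉ = 10^(−0.4 × 2.146) = 0.1386

M ≈ 6.98; L/L_☉ ≈ 0.139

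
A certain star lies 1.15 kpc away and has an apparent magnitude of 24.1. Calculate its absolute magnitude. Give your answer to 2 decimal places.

d = 1.15 kpc = 1150 pc
5 log₁₀(d/10 pc) = 5 log₁₀(1150) − 5 = 10.303
M = m − 5 log₁₀(d/10) = 24.1 − 10.303 = 13.797

M ≈ 13.80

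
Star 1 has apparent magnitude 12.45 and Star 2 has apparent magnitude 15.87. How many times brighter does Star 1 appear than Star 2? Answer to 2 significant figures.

23

Magnitude difference = -3.42
Flux ratio = 10^(−0.4 Δm) = 10^(−0.4 × -3.42) = 10^1.368 = 23.33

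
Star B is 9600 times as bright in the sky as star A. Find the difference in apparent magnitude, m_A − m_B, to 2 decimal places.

m_A − m_B ≈ 9.96

Pogson: Δm = −2.5 log₁₀(ratio) = −2.5 log₁₀(9600) = −2.5 × 3.9823 = -9.956
Star B is brighter so has the smaller magnitude: m_A − m_B is positive.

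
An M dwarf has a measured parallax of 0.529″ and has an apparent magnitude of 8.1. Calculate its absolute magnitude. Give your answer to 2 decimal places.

M ≈ 11.72

d = 1/p = 1/0.529″ = 1.890 pc
5 log₁₀(d/10 pc) = 5 log₁₀(1.890) − 5 = -3.617
M = m − 5 log₁₀(d/10) = 8.1 + 3.617 = 11.717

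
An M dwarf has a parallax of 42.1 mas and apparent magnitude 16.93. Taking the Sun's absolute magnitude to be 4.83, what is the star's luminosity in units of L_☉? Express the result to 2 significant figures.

d = 1/p = 1000/42.1 mas = 23.75 pc
M = m − 5 log₁₀ d + 5 = 16.93 − 5·1.3757 + 5 = 15.051
M − M_☉ = 15.051 − 4.83 = 10.221
L/L_☉ = 10^(−0.4 × 10.221) = 8.155×10^-5

L/L_☉ ≈ 8.2×10^-5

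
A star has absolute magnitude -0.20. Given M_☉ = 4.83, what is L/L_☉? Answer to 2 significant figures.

L/L_☉ ≈ 100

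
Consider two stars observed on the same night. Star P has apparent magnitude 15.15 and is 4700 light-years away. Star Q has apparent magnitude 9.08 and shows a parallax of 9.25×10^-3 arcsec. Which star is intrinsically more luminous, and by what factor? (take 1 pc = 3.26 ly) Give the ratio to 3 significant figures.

Star Q is more luminous, by a factor of 1.51.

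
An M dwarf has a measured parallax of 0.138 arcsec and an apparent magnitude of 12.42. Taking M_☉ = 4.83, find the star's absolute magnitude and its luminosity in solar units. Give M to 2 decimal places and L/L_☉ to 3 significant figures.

M ≈ 13.12; L/L_☉ ≈ 4.83×10^-4

d = 1/p = 1/0.138″ = 7.246 pc
M = m − 5 log₁₀ d + 5 = 12.42 − 5·0.8601 + 5 = 13.119
M − M_☉ = 13.119 − 4.83 = 8.289
L/L_☉ = 10^(−0.4 × 8.289) = 4.833×10^-4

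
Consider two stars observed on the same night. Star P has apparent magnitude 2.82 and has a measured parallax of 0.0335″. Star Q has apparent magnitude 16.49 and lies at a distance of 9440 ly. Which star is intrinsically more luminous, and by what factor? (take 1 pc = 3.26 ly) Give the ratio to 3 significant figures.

Star P: d = 1/p = 1/0.0335″ = 29.85 pc
Star P: M = m − 5 log₁₀ d + 5 = 2.82 − 5·1.4750 + 5 = 0.445
Star Q: d = 9440 ly / 3.26 = 2896 pc
Star Q: M = m − 5 log₁₀ d + 5 = 16.49 − 5·3.4618 + 5 = 4.181
ΔM = M_P − M_Q = 0.445 − (4.181) = -3.736; smaller M is more luminous → Star P.
L ratio = 10^(0.4 |ΔM|) = 10^1.494 = 31.22

Star P is more luminous, by a factor of 31.2.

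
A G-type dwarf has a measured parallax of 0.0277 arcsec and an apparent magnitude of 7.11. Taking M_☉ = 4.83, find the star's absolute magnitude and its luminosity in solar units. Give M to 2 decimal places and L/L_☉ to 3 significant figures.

M ≈ 4.32; L/L_☉ ≈ 1.60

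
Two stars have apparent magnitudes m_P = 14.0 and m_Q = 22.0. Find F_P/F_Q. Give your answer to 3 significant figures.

Δm = 14.0 − (22.0) = -8.0
Flux ratio = 10^(−0.4 Δm) = 10^(−0.4 × -8.0) = 10^3.200 = 1585

F_P/F_Q ≈ 1580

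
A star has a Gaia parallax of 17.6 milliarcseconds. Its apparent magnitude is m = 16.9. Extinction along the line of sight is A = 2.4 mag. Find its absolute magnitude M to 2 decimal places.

p = 17.6 mas = 0.0176″ → d = 1/p = 56.82 pc
5 log₁₀(d/10 pc) = 5 log₁₀(56.82) − 5 = 3.772
M = m − 5 log₁₀(d/10) − A = 16.9 − 3.772 − 2.4 = 10.728

M ≈ 10.73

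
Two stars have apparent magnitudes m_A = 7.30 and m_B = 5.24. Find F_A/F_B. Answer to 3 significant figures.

F_A/F_B ≈ 0.150

Δm = 7.30 − (5.24) = 2.06
Flux ratio = 10^(−0.4 Δm) = 10^(−0.4 × 2.06) = 10^-0.824 = 0.1500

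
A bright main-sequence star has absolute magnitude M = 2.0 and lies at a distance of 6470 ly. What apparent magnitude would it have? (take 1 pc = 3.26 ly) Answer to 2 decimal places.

m ≈ 13.49

d = 6470 ly / 3.26 = 1985 pc
m = M + 5 log₁₀ d − 5 = 2.0 + 5·3.2977 − 5 = 13.488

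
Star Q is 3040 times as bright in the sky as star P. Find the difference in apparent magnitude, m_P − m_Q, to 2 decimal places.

Pogson: Δm = −2.5 log₁₀(ratio) = −2.5 log₁₀(3040) = −2.5 × 3.4829 = -8.707
Star Q is brighter so has the smaller magnitude: m_P − m_Q is positive.

m_P − m_Q ≈ 8.71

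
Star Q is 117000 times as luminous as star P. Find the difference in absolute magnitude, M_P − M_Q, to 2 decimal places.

M_P − M_Q ≈ 12.67

Pogson: ΔM = −2.5 log₁₀(ratio) = −2.5 log₁₀(117000) = −2.5 × 5.0682 = -12.670
Star Q is brighter so has the smaller magnitude: M_P − M_Q is positive.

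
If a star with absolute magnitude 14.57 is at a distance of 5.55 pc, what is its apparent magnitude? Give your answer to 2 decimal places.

m ≈ 13.29

m = M + 5 log₁₀ d − 5 = 14.57 + 5·0.7443 − 5 = 13.291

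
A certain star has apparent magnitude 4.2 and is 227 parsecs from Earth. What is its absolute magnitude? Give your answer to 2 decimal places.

M ≈ -2.58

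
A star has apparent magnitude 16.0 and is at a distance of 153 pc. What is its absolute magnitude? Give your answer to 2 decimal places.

M ≈ 10.08

5 log₁₀(d/10 pc) = 5 log₁₀(153.0) − 5 = 5.923
M = m − 5 log₁₀(d/10) = 16.0 − 5.923 = 10.077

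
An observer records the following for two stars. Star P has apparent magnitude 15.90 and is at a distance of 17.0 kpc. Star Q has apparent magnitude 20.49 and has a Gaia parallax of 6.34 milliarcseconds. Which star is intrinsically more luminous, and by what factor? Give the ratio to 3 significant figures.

Star P is more luminous, by a factor of 796000.

Star P: d = 17.0 kpc = 17000 pc
Star P: M = m − 5 log₁₀ d + 5 = 15.90 − 5·4.2304 + 5 = -0.252
Star Q: p = 6.34 mas = 6.34×10^-3″ → d = 1/p = 157.7 pc
Star Q: M = m − 5 log₁₀ d + 5 = 20.49 − 5·2.1979 + 5 = 14.500
ΔM = M_P − M_Q = -0.252 − (14.500) = -14.753; smaller M is more luminous → Star P.
L ratio = 10^(0.4 |ΔM|) = 10^5.901 = 796300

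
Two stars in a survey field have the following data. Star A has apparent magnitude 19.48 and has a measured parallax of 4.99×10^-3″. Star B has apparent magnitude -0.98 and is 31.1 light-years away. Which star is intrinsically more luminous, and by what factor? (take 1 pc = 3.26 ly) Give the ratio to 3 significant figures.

Star A: d = 1/p = 1/4.99×10^-3″ = 200.4 pc
Star A: M = m − 5 log₁₀ d + 5 = 19.48 − 5·2.3019 + 5 = 12.971
Star B: d = 31.1 ly / 3.26 = 9.540 pc
Star B: M = m − 5 log₁₀ d + 5 = -0.98 − 5·0.9795 + 5 = -0.878
ΔM = M_A − M_B = 12.971 − (-0.878) = 13.848; smaller M is more luminous → Star B.
L ratio = 10^(0.4 |ΔM|) = 10^5.539 = 346200

Star B is more luminous, by a factor of 346000.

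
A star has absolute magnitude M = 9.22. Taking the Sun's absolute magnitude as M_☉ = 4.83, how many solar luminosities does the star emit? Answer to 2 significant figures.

L/L_☉ ≈ 0.018

M − M_☉ = 9.22 − 4.83 = 4.390
L/L_☉ = 10^(−0.4 (M − M_☉)) = 10^-1.756 = 0.01754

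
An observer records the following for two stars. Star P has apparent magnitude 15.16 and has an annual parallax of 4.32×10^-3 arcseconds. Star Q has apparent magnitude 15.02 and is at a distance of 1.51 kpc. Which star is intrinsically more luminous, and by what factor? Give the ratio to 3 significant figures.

Star Q is more luminous, by a factor of 48.4.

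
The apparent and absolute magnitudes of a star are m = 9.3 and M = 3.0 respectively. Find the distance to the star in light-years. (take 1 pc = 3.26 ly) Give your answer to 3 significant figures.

μ = m − M = 6.300
m − M = 5 log₁₀ d − 5
log₁₀ d = (m − M)/5 + 1 = 2.2600
d = 10^2.2600 = 182.0 pc
= 593.2 ly

d ≈ 593 ly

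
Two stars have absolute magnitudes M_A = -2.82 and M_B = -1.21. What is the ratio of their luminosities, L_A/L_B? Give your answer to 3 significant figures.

L_A/L_B ≈ 4.41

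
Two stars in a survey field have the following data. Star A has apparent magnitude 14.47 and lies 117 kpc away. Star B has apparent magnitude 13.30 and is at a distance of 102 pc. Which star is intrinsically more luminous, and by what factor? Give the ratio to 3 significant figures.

Star A is more luminous, by a factor of 448000.

Star A: d = 117 kpc = 117000 pc
Star A: M = m − 5 log₁₀ d + 5 = 14.47 − 5·5.0682 + 5 = -5.871
Star B: M = m − 5 log₁₀ d + 5 = 13.30 − 5·2.0086 + 5 = 8.257
ΔM = M_A − M_B = -5.871 − (8.257) = -14.128; smaller M is more luminous → Star A.
L ratio = 10^(0.4 |ΔM|) = 10^5.651 = 447900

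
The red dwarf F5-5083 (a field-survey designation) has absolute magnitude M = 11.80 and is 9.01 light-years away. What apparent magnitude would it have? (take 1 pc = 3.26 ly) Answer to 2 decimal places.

d = 9.01 ly / 3.26 = 2.764 pc
m = M + 5 log₁₀ d − 5 = 11.80 + 5·0.4415 − 5 = 9.008

m ≈ 9.01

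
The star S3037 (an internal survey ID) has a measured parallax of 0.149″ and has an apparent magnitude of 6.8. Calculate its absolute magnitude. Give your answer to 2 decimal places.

M ≈ 7.67

d = 1/p = 1/0.149″ = 6.711 pc
5 log₁₀(d/10 pc) = 5 log₁₀(6.711) − 5 = -0.866
M = m − 5 log₁₀(d/10) = 6.8 + 0.866 = 7.666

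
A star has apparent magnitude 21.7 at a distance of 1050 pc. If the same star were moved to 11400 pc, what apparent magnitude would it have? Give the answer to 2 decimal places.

m ≈ 26.88

Flux ∝ 1/d², so Δm = 5 log₁₀(d₂/d₁) = 5 log₁₀(11400/1050) = 5.179
m₂ = m₁ + Δm = 21.7 + (5.179) = 26.879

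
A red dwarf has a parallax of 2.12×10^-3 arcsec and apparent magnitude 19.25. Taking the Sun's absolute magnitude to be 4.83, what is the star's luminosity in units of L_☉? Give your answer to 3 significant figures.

d = 1/p = 1/2.12×10^-3″ = 471.7 pc
M = m − 5 log₁₀ d + 5 = 19.25 − 5·2.6737 + 5 = 10.882
M − M_☉ = 10.882 − 4.83 = 6.052
L/L_☉ = 10^(−0.4 × 6.052) = 3.796×10^-3

L/L_☉ ≈ 3.80×10^-3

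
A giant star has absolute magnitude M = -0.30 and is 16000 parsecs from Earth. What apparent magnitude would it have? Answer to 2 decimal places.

m ≈ 15.72

m = M + 5 log₁₀ d − 5 = -0.30 + 5·4.2041 − 5 = 15.721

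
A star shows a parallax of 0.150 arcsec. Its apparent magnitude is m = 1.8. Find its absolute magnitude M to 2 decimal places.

d = 1/p = 1/0.150″ = 6.667 pc
5 log₁₀(d/10 pc) = 5 log₁₀(6.667) − 5 = -0.880
M = m − 5 log₁₀(d/10) = 1.8 + 0.880 = 2.680

M ≈ 2.68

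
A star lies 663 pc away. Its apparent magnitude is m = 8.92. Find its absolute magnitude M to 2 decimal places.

5 log₁₀(d/10 pc) = 5 log₁₀(663.0) − 5 = 9.108
M = m − 5 log₁₀(d/10) = 8.92 − 9.108 = -0.188

M ≈ -0.19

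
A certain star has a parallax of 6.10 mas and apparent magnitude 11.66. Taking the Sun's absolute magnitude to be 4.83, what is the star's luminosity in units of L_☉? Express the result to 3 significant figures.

L/L_☉ ≈ 0.498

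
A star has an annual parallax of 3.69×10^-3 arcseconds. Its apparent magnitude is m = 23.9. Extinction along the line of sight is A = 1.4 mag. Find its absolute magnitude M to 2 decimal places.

M ≈ 15.34

d = 1/p = 1/3.69×10^-3″ = 271.0 pc
5 log₁₀(d/10 pc) = 5 log₁₀(271.0) − 5 = 7.165
M = m − 5 log₁₀(d/10) − A = 23.9 − 7.165 − 1.4 = 15.335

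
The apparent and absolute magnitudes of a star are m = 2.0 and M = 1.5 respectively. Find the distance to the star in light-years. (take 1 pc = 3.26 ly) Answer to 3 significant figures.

d ≈ 41.0 ly

μ = m − M = 0.500
m − M = 5 log₁₀ d − 5
log₁₀ d = (m − M)/5 + 1 = 1.1000
d = 10^1.1000 = 12.59 pc
= 41.04 ly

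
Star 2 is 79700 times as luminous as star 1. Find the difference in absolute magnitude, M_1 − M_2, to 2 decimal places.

Pogson: ΔM = −2.5 log₁₀(ratio) = −2.5 log₁₀(79700) = −2.5 × 4.9015 = -12.254
Star 2 is brighter so has the smaller magnitude: M_1 − M_2 is positive.

M_1 − M_2 ≈ 12.25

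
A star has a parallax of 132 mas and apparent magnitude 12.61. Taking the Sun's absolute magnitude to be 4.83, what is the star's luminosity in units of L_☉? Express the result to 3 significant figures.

L/L_☉ ≈ 4.43×10^-4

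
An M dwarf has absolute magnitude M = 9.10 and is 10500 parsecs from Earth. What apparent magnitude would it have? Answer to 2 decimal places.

m ≈ 24.21

m = M + 5 log₁₀ d − 5 = 9.10 + 5·4.0212 − 5 = 24.206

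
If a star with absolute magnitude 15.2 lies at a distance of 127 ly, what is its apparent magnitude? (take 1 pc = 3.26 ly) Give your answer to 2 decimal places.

m ≈ 18.15

d = 127 ly / 3.26 = 38.96 pc
m = M + 5 log₁₀ d − 5 = 15.2 + 5·1.5906 − 5 = 18.153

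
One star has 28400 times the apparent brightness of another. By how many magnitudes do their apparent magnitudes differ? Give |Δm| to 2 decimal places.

Pogson: Δm = −2.5 log₁₀(ratio) = −2.5 log₁₀(28400) = −2.5 × 4.4533 = -11.133

|Δm| ≈ 11.13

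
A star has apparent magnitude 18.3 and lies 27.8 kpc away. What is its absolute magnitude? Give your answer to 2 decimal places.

M ≈ 1.08

d = 27.8 kpc = 27800 pc
5 log₁₀(d/10 pc) = 5 log₁₀(27800) − 5 = 17.220
M = m − 5 log₁₀(d/10) = 18.3 − 17.220 = 1.080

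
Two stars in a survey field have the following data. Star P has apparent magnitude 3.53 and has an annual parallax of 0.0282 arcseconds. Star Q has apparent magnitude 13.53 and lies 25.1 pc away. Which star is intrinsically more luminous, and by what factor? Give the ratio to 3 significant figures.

Star P is more luminous, by a factor of 20000.

Star P: d = 1/p = 1/0.0282″ = 35.46 pc
Star P: M = m − 5 log₁₀ d + 5 = 3.53 − 5·1.5498 + 5 = 0.781
Star Q: M = m − 5 log₁₀ d + 5 = 13.53 − 5·1.3997 + 5 = 11.532
ΔM = M_P − M_Q = 0.781 − (11.532) = -10.750; smaller M is more luminous → Star P.
L ratio = 10^(0.4 |ΔM|) = 10^4.300 = 19960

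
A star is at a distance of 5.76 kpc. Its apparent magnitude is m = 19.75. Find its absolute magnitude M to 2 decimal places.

M ≈ 5.95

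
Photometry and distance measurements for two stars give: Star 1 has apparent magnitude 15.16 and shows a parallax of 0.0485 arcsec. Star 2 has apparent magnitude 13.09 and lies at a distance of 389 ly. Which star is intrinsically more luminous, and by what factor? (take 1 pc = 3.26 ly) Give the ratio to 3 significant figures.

Star 2 is more luminous, by a factor of 225.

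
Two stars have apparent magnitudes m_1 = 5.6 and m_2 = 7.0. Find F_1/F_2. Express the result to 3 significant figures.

F_1/F_2 ≈ 3.63

Δm = 5.6 − (7.0) = -1.4
Flux ratio = 10^(−0.4 Δm) = 10^(−0.4 × -1.4) = 10^0.560 = 3.631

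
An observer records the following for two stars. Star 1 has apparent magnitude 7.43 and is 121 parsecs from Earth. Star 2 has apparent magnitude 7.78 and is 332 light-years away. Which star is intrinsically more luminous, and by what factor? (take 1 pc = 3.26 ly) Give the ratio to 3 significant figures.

Star 1 is more luminous, by a factor of 1.95.

Star 1: M = m − 5 log₁₀ d + 5 = 7.43 − 5·2.0828 + 5 = 2.016
Star 2: d = 332 ly / 3.26 = 101.8 pc
Star 2: M = m − 5 log₁₀ d + 5 = 7.78 − 5·2.0079 + 5 = 2.740
ΔM = M_1 − M_2 = 2.016 − (2.740) = -0.724; smaller M is more luminous → Star 1.
L ratio = 10^(0.4 |ΔM|) = 10^0.290 = 1.949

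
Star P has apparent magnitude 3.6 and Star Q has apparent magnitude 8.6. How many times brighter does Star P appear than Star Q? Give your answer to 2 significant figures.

100

Δm = 3.6 − (8.6) = -5.0
Flux ratio = 10^(−0.4 Δm) = 10^(−0.4 × -5.0) = 10^2.000 = 100.0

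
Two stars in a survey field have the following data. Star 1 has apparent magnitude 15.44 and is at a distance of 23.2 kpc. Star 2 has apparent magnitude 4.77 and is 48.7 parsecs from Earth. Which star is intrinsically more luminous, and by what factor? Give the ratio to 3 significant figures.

Star 1: d = 23.2 kpc = 23200 pc
Star 1: M = m − 5 log₁₀ d + 5 = 15.44 − 5·4.3655 + 5 = -1.387
Star 2: M = m − 5 log₁₀ d + 5 = 4.77 − 5·1.6875 + 5 = 1.332
ΔM = M_1 − M_2 = -1.387 − (1.332) = -2.720; smaller M is more luminous → Star 1.
L ratio = 10^(0.4 |ΔM|) = 10^1.088 = 12.24

Star 1 is more luminous, by a factor of 12.2.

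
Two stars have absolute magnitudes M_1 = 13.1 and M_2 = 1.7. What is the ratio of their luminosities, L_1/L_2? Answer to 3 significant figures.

L_1/L_2 ≈ 2.75×10^-5

ΔM = M_1 − M_2 = 11.4
L_1/L_2 = 10^(−0.4 ΔM) = 10^-4.560 = 2.754×10^-5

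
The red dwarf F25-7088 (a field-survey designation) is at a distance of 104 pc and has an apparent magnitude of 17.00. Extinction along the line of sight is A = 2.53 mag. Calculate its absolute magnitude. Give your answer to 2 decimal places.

M ≈ 9.38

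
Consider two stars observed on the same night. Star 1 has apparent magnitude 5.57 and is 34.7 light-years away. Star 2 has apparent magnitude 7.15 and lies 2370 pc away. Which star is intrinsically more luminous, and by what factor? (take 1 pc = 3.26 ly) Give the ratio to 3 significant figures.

Star 2 is more luminous, by a factor of 11600.

Star 1: d = 34.7 ly / 3.26 = 10.64 pc
Star 1: M = m − 5 log₁₀ d + 5 = 5.57 − 5·1.0271 + 5 = 5.434
Star 2: M = m − 5 log₁₀ d + 5 = 7.15 − 5·3.3747 + 5 = -4.724
ΔM = M_1 − M_2 = 5.434 − (-4.724) = 10.158; smaller M is more luminous → Star 2.
L ratio = 10^(0.4 |ΔM|) = 10^4.063 = 11570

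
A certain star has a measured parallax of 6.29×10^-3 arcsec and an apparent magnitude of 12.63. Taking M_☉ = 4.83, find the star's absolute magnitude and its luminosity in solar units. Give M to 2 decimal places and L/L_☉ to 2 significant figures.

d = 1/p = 1/6.29×10^-3″ = 159.0 pc
M = m − 5 log₁₀ d + 5 = 12.63 − 5·2.2013 + 5 = 6.623
M − M_☉ = 6.623 − 4.83 = 1.793
L/L_☉ = 10^(−0.4 × 1.793) = 0.1917

M ≈ 6.62; L/L_☉ ≈ 0.19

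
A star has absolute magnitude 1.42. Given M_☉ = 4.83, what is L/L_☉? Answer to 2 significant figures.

L/L_☉ ≈ 23

M − M_☉ = 1.42 − 4.83 = -3.410
L/L_☉ = 10^(−0.4 (M − M_☉)) = 10^1.364 = 23.12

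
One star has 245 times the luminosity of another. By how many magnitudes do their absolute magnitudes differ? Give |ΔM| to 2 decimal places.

Pogson: ΔM = −2.5 log₁₀(ratio) = −2.5 log₁₀(245) = −2.5 × 2.3892 = -5.973

|ΔM| ≈ 5.97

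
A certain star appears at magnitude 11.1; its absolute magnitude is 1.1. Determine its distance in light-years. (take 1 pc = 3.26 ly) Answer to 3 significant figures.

d ≈ 3260 ly

μ = m − M = 10.000
m − M = 5 log₁₀ d − 5
log₁₀ d = (m − M)/5 + 1 = 3.0000
d = 10^3.0000 = 1000 pc
= 3260 ly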